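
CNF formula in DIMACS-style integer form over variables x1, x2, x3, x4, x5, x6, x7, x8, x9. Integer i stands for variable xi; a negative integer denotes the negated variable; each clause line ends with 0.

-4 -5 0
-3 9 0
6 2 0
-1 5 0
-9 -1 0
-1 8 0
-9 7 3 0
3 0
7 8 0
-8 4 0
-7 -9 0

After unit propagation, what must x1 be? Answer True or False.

False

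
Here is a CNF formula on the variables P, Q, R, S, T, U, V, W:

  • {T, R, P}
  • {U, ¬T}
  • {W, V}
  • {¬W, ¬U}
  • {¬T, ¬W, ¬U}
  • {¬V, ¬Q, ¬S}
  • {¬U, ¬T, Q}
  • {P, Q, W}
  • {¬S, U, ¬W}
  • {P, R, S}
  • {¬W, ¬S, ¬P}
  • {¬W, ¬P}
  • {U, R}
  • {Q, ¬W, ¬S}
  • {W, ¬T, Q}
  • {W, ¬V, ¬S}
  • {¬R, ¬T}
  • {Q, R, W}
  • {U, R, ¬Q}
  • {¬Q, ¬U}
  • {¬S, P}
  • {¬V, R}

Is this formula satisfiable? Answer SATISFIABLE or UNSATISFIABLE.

SATISFIABLE

Set P = False and propagate.
  then S is forced to False.
  then R is forced to True.
  then T is forced to False.
Try Q = True.
  then U is forced to False.
Try V = False.
  then W is forced to True.
Every clause has at least one true literal under this assignment.
So P = False, Q = True, R = True, S = False, T = False, U = False, V = False, W = True is a satisfying assignment.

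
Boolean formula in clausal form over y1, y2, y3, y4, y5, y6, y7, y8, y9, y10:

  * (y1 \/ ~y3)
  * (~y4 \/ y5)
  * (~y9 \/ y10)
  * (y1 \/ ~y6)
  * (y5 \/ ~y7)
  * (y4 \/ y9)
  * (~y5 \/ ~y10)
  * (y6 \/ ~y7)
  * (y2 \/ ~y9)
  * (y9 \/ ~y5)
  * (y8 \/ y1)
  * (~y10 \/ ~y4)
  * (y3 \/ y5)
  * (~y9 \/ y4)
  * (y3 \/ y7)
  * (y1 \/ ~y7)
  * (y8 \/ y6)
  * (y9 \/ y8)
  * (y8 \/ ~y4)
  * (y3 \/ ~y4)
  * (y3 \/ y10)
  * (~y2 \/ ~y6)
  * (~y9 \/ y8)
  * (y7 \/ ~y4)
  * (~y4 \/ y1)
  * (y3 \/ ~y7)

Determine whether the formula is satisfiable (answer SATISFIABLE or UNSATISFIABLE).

UNSATISFIABLE

y4 = True:
  propagation gives y5=True, y10=False, y9=False; an empty clause results — contradiction.
y4 = False:
  propagation gives y9=True; an empty clause results — contradiction.
Every branch closes, so no satisfying assignment exists.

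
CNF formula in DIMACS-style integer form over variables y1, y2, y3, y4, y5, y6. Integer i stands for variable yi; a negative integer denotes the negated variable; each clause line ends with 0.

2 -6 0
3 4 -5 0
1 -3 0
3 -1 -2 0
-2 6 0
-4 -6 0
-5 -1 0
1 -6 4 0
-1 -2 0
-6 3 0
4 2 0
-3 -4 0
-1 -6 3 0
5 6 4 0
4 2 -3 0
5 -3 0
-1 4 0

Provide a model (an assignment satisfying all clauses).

Branch on y1: take y1 = True.
  then y5 is forced to False.
  then y2 is forced to False.
  then y6 is forced to False.
  then y4 is forced to True.
  then y3 is forced to False.
Every clause has at least one true literal under this assignment.
Check each clause:
  1. (~y6 \/ y2) — ~y6 is true.
  2. (y3 \/ y4 \/ ~y5) — y4 is true.
  3. (y1 \/ ~y3) — y1 is true.
  4. (~y1 \/ ~y2 \/ y3) — ~y2 is true.
  5. (~y2 \/ y6) — ~y2 is true.
  6. (~y4 \/ ~y6) — ~y6 is true.
  7. (~y1 \/ ~y5) — ~y5 is true.
  8. (~y6 \/ y4 \/ y1) — y1 is true.
  9. (~y2 \/ ~y1) — ~y2 is true.
  10. (~y6 \/ y3) — ~y6 is true.
  11. (y4 \/ y2) — y4 is true.
  12. (~y3 \/ ~y4) — ~y3 is true.
  13. (~y6 \/ ~y1 \/ y3) — ~y6 is true.
  14. (y4 \/ y5 \/ y6) — y4 is true.
  15. (~y3 \/ y4 \/ y2) — y4 is true.
  16. (~y3 \/ y5) — ~y3 is true.
  17. (~y1 \/ y4) — y4 is true.

y1=T, y2=F, y3=F, y4=T, y5=F, y6=F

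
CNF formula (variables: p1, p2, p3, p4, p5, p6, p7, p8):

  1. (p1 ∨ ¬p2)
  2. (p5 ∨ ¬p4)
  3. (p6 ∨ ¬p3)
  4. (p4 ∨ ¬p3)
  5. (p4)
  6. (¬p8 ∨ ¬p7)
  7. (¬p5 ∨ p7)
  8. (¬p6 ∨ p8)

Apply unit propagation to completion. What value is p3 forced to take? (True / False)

Unit clause (p4) sets p4 = True.
From (¬p4 ∨ p5) and p4 = True: p5 = True.
In (¬p5 ∨ p7), ¬p5 is now false; p7 must hold, so p7 = True.
From (¬p8 ∨ ¬p7) and p7 = True: p8 = False.
From (¬p6 ∨ p8) and p8 = False: p6 = False.
(¬p3 ∨ p6): since p6 = False, the clause reduces to (¬p3). p3 = False.

False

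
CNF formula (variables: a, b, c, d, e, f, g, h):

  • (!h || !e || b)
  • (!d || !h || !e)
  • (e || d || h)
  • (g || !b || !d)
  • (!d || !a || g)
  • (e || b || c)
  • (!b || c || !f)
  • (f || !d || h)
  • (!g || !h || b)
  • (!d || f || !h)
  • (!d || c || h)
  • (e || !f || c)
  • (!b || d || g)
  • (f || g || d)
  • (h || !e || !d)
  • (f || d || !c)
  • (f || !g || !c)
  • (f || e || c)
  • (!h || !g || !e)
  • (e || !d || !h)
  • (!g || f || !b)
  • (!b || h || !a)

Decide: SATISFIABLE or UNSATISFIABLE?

SATISFIABLE

Pure literal: a appears only negated; assign a = False.
Set b = False and propagate.
Branch on c: take c = False.
  then e is forced to True.
  then h is forced to False.
  then d is forced to False.
Branch on f: take f = True.
g is now unconstrained; take g = True.
Every clause has at least one true literal under this assignment.
So a = 0, b = 0, c = 0, d = 0, e = 1, f = 1, g = 1, h = 0 is a satisfying assignment.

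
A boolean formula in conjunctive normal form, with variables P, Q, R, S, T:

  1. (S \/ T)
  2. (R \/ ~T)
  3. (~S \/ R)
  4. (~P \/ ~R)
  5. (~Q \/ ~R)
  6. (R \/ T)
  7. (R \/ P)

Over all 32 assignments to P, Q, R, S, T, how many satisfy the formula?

Satisfying assignments:
  P=F Q=F R=T S=F T=T
  P=F Q=F R=T S=T T=F
  P=F Q=F R=T S=T T=T
Count: 3.

3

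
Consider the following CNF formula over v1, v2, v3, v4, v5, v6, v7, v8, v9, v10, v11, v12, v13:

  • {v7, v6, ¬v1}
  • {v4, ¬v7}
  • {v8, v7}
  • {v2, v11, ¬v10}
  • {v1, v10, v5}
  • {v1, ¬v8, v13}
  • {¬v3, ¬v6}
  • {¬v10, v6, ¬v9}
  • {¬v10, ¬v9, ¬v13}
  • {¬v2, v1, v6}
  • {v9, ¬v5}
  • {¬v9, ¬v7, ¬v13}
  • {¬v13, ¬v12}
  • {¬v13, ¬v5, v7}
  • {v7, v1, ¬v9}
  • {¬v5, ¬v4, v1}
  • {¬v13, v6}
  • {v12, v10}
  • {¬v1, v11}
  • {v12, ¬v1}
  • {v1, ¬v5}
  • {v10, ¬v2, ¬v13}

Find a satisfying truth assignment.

v1=False, v2=True, v3=False, v4=False, v5=False, v6=True, v7=False, v8=True, v9=False, v10=True, v11=False, v12=False, v13=True

Check each clause:
  1. {v6, v7, ¬v1} — ¬v1 is true.
  2. {¬v7, v4} — ¬v7 is true.
  3. {v7, v8} — v8 is true.
  4. {v11, v2, ¬v10} — v2 is true.
  5. {v1, v10, v5} — v10 is true.
  6. {¬v8, v13, v1} — v13 is true.
  7. {¬v3, ¬v6} — ¬v3 is true.
  8. {¬v10, v6, ¬v9} — v6 is true.
  9. {¬v10, ¬v13, ¬v9} — ¬v9 is true.
  10. {v6, v1, ¬v2} — v6 is true.
  11. {¬v5, v9} — ¬v5 is true.
  12. {¬v9, ¬v7, ¬v13} — ¬v7 is true.
  13. {¬v12, ¬v13} — ¬v12 is true.
  14. {v7, ¬v5, ¬v13} — ¬v5 is true.
  15. {v1, v7, ¬v9} — ¬v9 is true.
  16. {¬v5, ¬v4, v1} — ¬v5 is true.
  17. {v6, ¬v13} — v6 is true.
  18. {v10, v12} — v10 is true.
  19. {v11, ¬v1} — ¬v1 is true.
  20. {v12, ¬v1} — ¬v1 is true.
  21. {¬v5, v1} — ¬v5 is true.
  22. {v10, ¬v13, ¬v2} — v10 is true.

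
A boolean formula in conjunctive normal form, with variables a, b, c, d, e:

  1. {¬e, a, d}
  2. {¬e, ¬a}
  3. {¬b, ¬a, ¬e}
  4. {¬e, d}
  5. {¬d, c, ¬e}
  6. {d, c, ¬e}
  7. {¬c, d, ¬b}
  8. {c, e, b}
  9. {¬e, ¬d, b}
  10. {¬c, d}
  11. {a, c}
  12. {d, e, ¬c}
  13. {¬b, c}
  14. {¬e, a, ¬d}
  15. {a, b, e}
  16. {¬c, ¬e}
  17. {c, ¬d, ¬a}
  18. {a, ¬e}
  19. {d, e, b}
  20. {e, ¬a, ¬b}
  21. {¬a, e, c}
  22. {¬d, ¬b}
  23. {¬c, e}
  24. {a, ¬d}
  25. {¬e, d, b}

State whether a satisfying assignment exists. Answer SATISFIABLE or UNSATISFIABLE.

UNSATISFIABLE

e = True:
  propagation gives a=False; an empty clause results — contradiction.
e = False:
  propagation gives c=False, b=True; an empty clause results — contradiction.
Every branch closes, so no satisfying assignment exists.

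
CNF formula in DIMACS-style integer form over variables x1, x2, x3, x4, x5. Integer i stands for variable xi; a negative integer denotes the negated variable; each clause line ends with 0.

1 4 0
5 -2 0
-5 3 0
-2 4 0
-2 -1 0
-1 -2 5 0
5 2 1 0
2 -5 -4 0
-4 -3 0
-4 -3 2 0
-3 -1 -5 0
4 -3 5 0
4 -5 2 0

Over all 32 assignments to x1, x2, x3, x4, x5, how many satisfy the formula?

2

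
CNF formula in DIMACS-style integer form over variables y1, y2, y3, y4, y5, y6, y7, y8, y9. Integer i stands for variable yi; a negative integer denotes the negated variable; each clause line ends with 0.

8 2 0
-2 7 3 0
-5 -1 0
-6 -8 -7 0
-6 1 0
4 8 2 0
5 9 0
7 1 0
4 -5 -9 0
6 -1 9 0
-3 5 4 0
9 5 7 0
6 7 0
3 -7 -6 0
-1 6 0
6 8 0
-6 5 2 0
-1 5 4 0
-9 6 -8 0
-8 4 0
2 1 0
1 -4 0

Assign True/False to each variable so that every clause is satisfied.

y1=True, y2=True, y3=True, y4=True, y5=False, y6=True, y7=True, y8=False, y9=True

Check each clause:
  1. (y8 || y2) — y2 is true.
  2. (y7 || y3 || !y2) — y3 is true.
  3. (!y5 || !y1) — !y5 is true.
  4. (!y6 || !y8 || !y7) — !y8 is true.
  5. (y1 || !y6) — y1 is true.
  6. (y8 || y2 || y4) — y2 is true.
  7. (y5 || y9) — y9 is true.
  8. (y1 || y7) — y1 is true.
  9. (!y9 || !y5 || y4) — !y5 is true.
  10. (y6 || y9 || !y1) — y9 is true.
  11. (y4 || y5 || !y3) — y4 is true.
  12. (y5 || y7 || y9) — y9 is true.
  13. (y7 || y6) — y6 is true.
  14. (y3 || !y6 || !y7) — y3 is true.
  15. (y6 || !y1) — y6 is true.
  16. (y6 || y8) — y6 is true.
  17. (y5 || y2 || !y6) — y2 is true.
  18. (!y1 || y4 || y5) — y4 is true.
  19. (!y8 || !y9 || y6) — !y8 is true.
  20. (y4 || !y8) — !y8 is true.
  21. (y2 || y1) — y1 is true.
  22. (!y4 || y1) — y1 is true.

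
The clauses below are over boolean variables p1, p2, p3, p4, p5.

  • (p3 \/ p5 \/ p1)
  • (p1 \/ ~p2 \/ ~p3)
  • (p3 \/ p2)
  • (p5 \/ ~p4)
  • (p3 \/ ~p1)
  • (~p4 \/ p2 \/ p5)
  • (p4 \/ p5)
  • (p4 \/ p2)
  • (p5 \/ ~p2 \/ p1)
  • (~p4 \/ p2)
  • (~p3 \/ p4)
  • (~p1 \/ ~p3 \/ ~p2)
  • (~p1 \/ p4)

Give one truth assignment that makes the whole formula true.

p1=False, p2=True, p3=False, p4=False, p5=True

p5 occurs only positively in the remaining clauses — set p5 = True.
Try p1 = False.
Try p2 = True.
  then p3 is forced to False.
p4 is now unconstrained; take p4 = False.
Check each clause:
  1. (p3 \/ p1 \/ p5) — p5 is true.
  2. (p1 \/ ~p3 \/ ~p2) — ~p3 is true.
  3. (p2 \/ p3) — p2 is true.
  4. (~p4 \/ p5) — ~p4 is true.
  5. (p3 \/ ~p1) — ~p1 is true.
  6. (p5 \/ ~p4 \/ p2) — p2 is true.
  7. (p5 \/ p4) — p5 is true.
  8. (p4 \/ p2) — p2 is true.
  9. (p1 \/ p5 \/ ~p2) — p5 is true.
  10. (~p4 \/ p2) — p2 is true.
  11. (~p3 \/ p4) — ~p3 is true.
  12. (~p2 \/ ~p3 \/ ~p1) — ~p3 is true.
  13. (~p1 \/ p4) — ~p1 is true.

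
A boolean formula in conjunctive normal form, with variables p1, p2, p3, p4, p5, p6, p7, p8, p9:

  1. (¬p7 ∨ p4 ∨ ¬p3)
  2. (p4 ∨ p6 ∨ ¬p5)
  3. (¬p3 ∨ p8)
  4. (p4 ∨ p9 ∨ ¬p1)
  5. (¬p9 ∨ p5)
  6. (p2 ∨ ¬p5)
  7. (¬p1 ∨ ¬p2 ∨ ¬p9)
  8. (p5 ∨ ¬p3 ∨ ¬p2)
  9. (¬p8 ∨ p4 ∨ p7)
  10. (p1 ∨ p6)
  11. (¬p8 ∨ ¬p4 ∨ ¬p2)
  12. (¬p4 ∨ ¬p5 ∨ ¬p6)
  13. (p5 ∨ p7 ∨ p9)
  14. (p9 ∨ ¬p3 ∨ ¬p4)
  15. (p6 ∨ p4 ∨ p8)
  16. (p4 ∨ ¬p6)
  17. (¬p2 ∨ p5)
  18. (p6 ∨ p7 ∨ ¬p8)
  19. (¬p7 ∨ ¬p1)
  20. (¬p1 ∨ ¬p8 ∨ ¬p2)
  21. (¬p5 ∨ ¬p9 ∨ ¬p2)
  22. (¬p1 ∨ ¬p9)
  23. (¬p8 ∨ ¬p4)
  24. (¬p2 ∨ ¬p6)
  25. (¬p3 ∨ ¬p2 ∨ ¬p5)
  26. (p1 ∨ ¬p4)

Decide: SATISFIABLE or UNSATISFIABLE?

SATISFIABLE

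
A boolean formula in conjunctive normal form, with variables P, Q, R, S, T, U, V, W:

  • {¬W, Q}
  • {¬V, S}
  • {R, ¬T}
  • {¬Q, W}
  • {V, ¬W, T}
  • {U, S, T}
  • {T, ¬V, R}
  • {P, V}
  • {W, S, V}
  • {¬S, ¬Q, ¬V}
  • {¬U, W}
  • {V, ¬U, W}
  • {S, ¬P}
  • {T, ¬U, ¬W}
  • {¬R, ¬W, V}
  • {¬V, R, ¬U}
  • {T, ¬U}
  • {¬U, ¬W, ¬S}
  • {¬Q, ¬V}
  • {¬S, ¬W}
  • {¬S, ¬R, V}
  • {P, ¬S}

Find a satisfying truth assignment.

P = 1  Q = 0  R = 1  S = 1  T = 0  U = 0  V = 1  W = 0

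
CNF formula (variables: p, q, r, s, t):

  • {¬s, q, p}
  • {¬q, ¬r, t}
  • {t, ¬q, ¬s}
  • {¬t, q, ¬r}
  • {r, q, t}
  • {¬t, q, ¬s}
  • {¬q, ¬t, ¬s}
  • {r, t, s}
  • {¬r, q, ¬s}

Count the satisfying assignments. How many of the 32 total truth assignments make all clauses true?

8

Split on q, then t.
  q=1, t=1: remaining (p,r,s) ∈ {(0,0,0); (0,1,0); (1,0,0); (1,1,0)} — 4.
  q=1, t=0: a clause becomes empty — 0.
  q=0, t=1: remaining (p,r,s) ∈ {(0,0,0); (1,0,0)} — 2.
  q=0, t=0: remaining (p,r,s) ∈ {(0,1,0); (1,1,0)} — 2.
Total: 4 + 0 + 2 + 2 = 8.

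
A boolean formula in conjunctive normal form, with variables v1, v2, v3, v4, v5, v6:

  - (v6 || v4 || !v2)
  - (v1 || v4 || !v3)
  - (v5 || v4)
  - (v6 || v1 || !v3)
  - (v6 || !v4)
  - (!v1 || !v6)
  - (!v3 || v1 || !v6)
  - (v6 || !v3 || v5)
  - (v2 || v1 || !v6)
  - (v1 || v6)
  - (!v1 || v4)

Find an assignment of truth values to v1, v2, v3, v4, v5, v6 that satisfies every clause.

v1 = 0, v2 = 1, v3 = 0, v4 = 0, v5 = 1, v6 = 1

Check each clause:
  1. (v4 || v6 || !v2) — v6 is true.
  2. (!v3 || v4 || v1) — !v3 is true.
  3. (v4 || v5) — v5 is true.
  4. (!v3 || v1 || v6) — !v3 is true.
  5. (v6 || !v4) — !v4 is true.
  6. (!v1 || !v6) — !v1 is true.
  7. (v1 || !v3 || !v6) — !v3 is true.
  8. (v5 || !v3 || v6) — !v3 is true.
  9. (v2 || v1 || !v6) — v2 is true.
  10. (v6 || v1) — v6 is true.
  11. (v4 || !v1) — !v1 is true.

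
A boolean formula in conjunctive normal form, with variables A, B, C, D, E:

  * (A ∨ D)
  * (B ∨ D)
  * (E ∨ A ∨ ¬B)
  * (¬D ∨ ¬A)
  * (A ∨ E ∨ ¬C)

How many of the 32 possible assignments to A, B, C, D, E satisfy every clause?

9

Split on A, then D.
  A=T, D=T: a clause becomes empty — 0.
  A=T, D=F: remaining (B,C,E) ∈ {(T,F,F); (T,F,T); (T,T,F); (T,T,T)} — 4.
  A=F, D=T: 5 of the 8 assignments to (B,C,E) work.
  A=F, D=F: a clause becomes empty — 0.
Total: 0 + 4 + 5 + 0 = 9.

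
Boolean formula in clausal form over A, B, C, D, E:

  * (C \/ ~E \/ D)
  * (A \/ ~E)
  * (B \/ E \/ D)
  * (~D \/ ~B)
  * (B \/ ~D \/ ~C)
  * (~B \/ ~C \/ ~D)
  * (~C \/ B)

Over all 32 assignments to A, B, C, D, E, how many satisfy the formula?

The models are:
  A=0 B=0 C=0 D=1 E=0
  A=0 B=1 C=0 D=0 E=0
  A=0 B=1 C=1 D=0 E=0
  A=1 B=0 C=0 D=1 E=0
  A=1 B=0 C=0 D=1 E=1
  A=1 B=1 C=0 D=0 E=0
  A=1 B=1 C=1 D=0 E=0
  A=1 B=1 C=1 D=0 E=1
That's 8 in total.

8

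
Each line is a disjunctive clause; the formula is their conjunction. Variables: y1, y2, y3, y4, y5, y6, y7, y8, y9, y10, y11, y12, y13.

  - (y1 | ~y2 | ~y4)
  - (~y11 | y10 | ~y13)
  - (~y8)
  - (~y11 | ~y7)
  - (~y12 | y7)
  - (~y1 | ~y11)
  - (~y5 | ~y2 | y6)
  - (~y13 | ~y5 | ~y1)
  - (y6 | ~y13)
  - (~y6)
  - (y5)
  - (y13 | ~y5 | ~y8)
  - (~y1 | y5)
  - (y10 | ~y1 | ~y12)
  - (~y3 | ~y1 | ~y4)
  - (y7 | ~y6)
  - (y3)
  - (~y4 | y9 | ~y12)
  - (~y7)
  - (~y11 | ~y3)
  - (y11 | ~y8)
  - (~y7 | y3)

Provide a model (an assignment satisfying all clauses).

Unit propagation: (~y8) forces y8 = False.
Unit propagation: (~y6) forces y6 = False.
(~y13) is a unit clause, so y13 = False.
(y5) is a unit clause, so y5 = True.
Unit propagation: (~y2) forces y2 = False.
(y3) is a unit clause, so y3 = True.
The clause (~y7) is unit: y7 must be False.
The clause (~y12) is unit: y12 must be False.
(~y11) is a unit clause, so y11 = False.
Pure literal: y1 appears only negated; assign y1 = False.
y4, y9, y10 are now unconstrained; take y4 = True, y9 = False, y10 = False.

y1 = False, y2 = False, y3 = True, y4 = True, y5 = True, y6 = False, y7 = False, y8 = False, y9 = False, y10 = False, y11 = False, y12 = False, y13 = False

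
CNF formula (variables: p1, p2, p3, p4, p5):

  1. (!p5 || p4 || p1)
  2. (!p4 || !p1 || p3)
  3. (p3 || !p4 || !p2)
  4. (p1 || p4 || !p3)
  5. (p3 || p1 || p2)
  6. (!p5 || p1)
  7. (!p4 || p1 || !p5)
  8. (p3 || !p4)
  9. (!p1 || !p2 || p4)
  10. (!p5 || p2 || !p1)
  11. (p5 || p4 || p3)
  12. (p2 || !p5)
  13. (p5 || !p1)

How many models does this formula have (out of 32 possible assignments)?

3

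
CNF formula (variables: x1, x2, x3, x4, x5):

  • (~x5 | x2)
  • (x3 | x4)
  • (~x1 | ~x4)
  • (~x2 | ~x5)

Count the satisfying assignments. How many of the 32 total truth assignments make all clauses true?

8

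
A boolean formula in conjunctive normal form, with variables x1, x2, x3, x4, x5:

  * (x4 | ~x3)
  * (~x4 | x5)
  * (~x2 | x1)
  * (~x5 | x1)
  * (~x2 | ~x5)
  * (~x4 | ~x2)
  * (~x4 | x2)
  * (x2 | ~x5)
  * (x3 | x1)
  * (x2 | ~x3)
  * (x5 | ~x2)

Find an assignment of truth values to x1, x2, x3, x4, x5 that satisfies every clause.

x1=True, x2=False, x3=False, x4=False, x5=False

x1 occurs only positively in the remaining clauses — set x1 = True.
Set x2 = False and propagate.
  then x4 is forced to False.
  then x3 is forced to False.
  then x5 is forced to False.
Every clause has at least one true literal under this assignment.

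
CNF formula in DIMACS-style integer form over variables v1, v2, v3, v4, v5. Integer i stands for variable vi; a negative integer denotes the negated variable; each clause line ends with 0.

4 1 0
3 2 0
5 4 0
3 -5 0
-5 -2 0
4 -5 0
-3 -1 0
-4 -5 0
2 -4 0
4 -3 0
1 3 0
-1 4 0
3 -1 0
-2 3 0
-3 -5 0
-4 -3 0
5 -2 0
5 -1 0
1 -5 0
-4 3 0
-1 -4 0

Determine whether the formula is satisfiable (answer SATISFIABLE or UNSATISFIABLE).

UNSATISFIABLE

v3 = True:
  propagation gives v1=False, v4=True; an empty clause results — contradiction.
v3 = False:
  propagation gives v2=True; an empty clause results — contradiction.
Every branch closes, so no satisfying assignment exists.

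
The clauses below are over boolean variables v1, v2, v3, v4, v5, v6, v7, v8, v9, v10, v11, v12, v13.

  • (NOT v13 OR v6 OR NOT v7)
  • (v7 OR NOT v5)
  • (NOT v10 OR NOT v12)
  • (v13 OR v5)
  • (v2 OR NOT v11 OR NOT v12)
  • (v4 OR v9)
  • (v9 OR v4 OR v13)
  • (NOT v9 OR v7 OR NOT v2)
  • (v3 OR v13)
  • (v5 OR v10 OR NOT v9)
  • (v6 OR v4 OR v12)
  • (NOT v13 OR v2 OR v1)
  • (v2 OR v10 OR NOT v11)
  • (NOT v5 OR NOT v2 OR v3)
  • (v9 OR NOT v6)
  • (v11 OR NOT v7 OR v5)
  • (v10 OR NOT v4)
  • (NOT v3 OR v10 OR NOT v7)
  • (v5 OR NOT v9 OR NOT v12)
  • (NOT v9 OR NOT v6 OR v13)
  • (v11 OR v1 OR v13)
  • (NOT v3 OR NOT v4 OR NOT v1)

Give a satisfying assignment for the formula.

v1 = 1, v2 = 0, v3 = 1, v4 = 0, v5 = 0, v6 = 1, v7 = 1, v8 = 0, v9 = 1, v10 = 1, v11 = 1, v12 = 0, v13 = 1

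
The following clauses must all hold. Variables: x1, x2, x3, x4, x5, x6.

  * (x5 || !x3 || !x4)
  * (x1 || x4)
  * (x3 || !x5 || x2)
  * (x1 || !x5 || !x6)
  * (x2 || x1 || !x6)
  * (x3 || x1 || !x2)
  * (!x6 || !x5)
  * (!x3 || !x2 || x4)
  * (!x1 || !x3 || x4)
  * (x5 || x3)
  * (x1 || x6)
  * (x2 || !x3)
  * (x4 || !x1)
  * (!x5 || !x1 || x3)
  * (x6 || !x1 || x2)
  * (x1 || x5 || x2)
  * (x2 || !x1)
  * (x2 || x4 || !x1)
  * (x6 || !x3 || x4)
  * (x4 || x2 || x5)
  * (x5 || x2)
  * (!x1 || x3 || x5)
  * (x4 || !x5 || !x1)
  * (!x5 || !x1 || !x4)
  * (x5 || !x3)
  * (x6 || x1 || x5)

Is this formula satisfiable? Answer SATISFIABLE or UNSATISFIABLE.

UNSATISFIABLE

x1 = True:
  propagation gives x4=True, x2=True, x5=False, x3=False; an empty clause results — contradiction.
x1 = False:
  propagation gives x4=True, x6=True, x5=False, x3=False; an empty clause results — contradiction.
Every branch closes, so no satisfying assignment exists.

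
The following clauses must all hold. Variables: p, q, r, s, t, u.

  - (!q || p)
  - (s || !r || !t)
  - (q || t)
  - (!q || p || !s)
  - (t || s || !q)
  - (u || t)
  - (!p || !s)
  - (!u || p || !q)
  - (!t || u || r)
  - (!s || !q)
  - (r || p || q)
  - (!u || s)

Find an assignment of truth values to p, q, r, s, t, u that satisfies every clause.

p = False, q = False, r = True, s = True, t = True, u = False

Try p = False.
  then q is forced to False.
  then t is forced to True.
  then r is forced to True.
  then s is forced to True.
u is now unconstrained; take u = False.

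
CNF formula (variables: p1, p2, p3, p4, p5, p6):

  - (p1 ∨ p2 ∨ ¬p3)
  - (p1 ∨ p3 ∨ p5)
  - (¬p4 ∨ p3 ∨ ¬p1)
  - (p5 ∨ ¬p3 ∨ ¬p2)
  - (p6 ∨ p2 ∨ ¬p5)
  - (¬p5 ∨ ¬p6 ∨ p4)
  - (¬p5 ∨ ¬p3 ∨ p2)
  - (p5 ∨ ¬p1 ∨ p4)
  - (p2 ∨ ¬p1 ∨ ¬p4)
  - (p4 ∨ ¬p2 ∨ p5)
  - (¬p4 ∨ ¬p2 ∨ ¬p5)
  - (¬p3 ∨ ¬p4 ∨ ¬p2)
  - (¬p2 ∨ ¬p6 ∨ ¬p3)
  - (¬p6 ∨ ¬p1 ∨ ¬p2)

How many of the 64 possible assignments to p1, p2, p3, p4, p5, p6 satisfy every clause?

5

Satisfying assignments:
  p1=0 p2=0 p3=0 p4=1 p5=1 p6=1
  p1=0 p2=1 p3=0 p4=0 p5=1 p6=0
  p1=0 p2=1 p3=1 p4=0 p5=1 p6=0
  p1=1 p2=1 p3=0 p4=0 p5=1 p6=0
  p1=1 p2=1 p3=1 p4=0 p5=1 p6=0
That's 5 in total.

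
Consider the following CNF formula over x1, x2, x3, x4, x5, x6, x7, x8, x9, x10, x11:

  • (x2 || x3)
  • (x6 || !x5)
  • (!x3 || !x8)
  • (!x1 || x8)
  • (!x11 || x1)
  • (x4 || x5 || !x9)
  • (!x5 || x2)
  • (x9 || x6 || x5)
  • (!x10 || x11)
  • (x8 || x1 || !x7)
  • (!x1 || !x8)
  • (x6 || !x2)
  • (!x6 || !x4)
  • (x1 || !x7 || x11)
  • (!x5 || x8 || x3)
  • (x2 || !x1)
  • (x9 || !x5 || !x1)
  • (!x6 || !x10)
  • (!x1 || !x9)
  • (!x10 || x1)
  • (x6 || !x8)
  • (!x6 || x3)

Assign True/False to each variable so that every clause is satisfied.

x1=F, x2=F, x3=T, x4=F, x5=F, x6=T, x7=F, x8=F, x9=F, x10=F, x11=F

Check each clause:
  1. (x3 || x2) — x3 is true.
  2. (!x5 || x6) — !x5 is true.
  3. (!x3 || !x8) — !x8 is true.
  4. (x8 || !x1) — !x1 is true.
  5. (!x11 || x1) — !x11 is true.
  6. (!x9 || x5 || x4) — !x9 is true.
  7. (x2 || !x5) — !x5 is true.
  8. (x6 || x5 || x9) — x6 is true.
  9. (!x10 || x11) — !x10 is true.
  10. (x8 || !x7 || x1) — !x7 is true.
  11. (!x8 || !x1) — !x8 is true.
  12. (x6 || !x2) — x6 is true.
  13. (!x6 || !x4) — !x4 is true.
  14. (x11 || !x7 || x1) — !x7 is true.
  15. (x8 || x3 || !x5) — x3 is true.
  16. (!x1 || x2) — !x1 is true.
  17. (x9 || !x1 || !x5) — !x5 is true.
  18. (!x6 || !x10) — !x10 is true.
  19. (!x1 || !x9) — !x1 is true.
  20. (!x10 || x1) — !x10 is true.
  21. (!x8 || x6) — !x8 is true.
  22. (!x6 || x3) — x3 is true.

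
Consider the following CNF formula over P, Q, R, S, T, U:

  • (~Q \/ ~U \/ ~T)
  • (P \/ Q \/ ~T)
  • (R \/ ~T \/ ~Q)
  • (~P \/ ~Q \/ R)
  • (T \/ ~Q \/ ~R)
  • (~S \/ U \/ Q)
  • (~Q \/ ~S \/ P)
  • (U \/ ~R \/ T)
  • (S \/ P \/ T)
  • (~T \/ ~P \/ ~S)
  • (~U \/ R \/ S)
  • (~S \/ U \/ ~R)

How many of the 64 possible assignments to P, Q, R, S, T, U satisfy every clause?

11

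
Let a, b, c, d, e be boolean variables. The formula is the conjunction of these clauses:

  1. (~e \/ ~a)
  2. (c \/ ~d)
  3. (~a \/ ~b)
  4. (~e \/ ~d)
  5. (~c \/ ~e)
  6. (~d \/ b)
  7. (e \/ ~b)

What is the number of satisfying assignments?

6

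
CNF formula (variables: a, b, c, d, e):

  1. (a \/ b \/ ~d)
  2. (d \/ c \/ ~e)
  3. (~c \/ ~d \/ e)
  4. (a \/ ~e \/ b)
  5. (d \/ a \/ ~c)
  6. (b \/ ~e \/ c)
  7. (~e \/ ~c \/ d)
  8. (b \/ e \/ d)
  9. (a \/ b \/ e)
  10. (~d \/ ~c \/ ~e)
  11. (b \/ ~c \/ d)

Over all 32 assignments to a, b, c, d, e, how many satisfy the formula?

8

Split on d, then e.
  d=1, e=1: remaining (a,b,c) ∈ {(0,1,0); (1,1,0)} — 2.
  d=1, e=0: remaining (a,b,c) ∈ {(0,1,0); (1,0,0); (1,1,0)} — 3.
  d=0, e=1: a clause becomes empty — 0.
  d=0, e=0: remaining (a,b,c) ∈ {(0,1,0); (1,1,0); (1,1,1)} — 3.
Total: 2 + 3 + 0 + 3 = 8.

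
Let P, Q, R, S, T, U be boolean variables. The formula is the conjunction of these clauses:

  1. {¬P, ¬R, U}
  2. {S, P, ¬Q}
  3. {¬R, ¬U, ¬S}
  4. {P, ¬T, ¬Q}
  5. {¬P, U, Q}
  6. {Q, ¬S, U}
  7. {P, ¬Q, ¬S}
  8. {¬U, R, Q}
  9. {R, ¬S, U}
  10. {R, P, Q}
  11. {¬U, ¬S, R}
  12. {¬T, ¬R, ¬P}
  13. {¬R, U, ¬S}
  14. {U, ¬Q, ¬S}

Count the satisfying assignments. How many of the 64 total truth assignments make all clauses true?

Split on U, then Q.
  U=1, Q=1: remaining (P,R,S,T) ∈ {(1,0,0,0); (1,0,0,1); (1,1,0,0)} — 3.
  U=1, Q=0: remaining (P,R,S,T) ∈ {(0,1,0,0); (0,1,0,1); (1,1,0,0)} — 3.
  U=0, Q=1: remaining (P,R,S,T) ∈ {(1,0,0,0); (1,0,0,1)} — 2.
  U=0, Q=0: remaining (P,R,S,T) ∈ {(0,1,0,0); (0,1,0,1)} — 2.
Total: 3 + 3 + 2 + 2 = 10.

10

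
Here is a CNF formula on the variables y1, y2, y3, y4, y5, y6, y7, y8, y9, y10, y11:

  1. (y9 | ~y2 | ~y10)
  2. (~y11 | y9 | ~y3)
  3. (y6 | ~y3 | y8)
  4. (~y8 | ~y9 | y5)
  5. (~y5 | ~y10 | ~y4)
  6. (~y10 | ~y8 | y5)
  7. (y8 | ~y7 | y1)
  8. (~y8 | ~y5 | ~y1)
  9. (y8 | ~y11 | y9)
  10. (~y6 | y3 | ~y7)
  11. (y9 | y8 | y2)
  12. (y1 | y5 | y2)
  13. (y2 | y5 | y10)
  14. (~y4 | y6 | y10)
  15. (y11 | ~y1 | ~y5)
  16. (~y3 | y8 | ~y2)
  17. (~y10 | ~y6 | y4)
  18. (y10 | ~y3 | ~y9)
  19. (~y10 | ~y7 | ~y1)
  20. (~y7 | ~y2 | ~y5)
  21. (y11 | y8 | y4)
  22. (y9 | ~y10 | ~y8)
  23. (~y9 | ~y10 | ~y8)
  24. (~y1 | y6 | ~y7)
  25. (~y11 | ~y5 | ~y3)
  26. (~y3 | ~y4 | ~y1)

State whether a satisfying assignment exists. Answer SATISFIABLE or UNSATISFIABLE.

SATISFIABLE

Pure literal: y7 appears only negated; assign y7 = False.
Try y1 = True.
The remaining clauses are satisfied by y2 = False, y3 = False, y4 = True, y5 = False, y6 = True, y8 = False, y9 = True, y10 = True, y11 = True.
Every clause has at least one true literal under this assignment.
So y1=1  y2=0  y3=0  y4=1  y5=0  y6=1  y7=0  y8=0  y9=1  y10=1  y11=1 is a satisfying assignment.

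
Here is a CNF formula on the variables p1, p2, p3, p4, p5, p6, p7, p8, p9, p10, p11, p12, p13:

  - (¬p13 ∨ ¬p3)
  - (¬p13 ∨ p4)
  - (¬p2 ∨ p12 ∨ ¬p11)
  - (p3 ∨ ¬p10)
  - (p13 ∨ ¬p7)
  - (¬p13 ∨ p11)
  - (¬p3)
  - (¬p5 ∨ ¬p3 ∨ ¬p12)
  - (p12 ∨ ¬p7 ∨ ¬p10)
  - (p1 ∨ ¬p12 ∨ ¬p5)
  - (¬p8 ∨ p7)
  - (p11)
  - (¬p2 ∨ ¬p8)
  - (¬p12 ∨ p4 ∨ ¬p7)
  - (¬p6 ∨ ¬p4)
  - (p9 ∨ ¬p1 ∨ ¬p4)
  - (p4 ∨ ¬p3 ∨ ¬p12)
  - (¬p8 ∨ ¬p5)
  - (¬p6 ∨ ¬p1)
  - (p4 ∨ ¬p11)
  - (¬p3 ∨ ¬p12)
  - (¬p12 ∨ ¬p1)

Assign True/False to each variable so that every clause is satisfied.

Unit propagation: (¬p3) forces p3 = False.
(¬p10) is a unit clause, so p10 = False.
(p11) is a unit clause, so p11 = True.
(p4) is a unit clause, so p4 = True.
(¬p6) is a unit clause, so p6 = False.
p2 occurs only negated in the remaining clauses — set p2 = False.
Pure literal: p5 appears only negated; assign p5 = False.
Branch on p1: take p1 = False.
The remaining clauses are satisfied by p7 = False, p8 = False, p9 = True, p12 = False, p13 = False.

p1=F, p2=F, p3=F, p4=T, p5=F, p6=F, p7=F, p8=F, p9=T, p10=F, p11=T, p12=F, p13=F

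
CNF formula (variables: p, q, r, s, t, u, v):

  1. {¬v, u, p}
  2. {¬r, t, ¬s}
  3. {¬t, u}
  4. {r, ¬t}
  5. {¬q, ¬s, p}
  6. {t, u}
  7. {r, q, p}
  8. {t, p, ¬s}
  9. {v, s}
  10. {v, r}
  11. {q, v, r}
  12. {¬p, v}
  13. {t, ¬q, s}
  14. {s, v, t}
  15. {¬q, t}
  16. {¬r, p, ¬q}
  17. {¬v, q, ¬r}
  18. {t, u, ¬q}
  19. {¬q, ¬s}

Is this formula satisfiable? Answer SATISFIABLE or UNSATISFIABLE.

SATISFIABLE

Pure literal: u appears only positively; assign u = True.
Try p = True.
  then v is forced to True.
For the remaining variables, q = False, r = False, s = True, t = False works.
So p=T, q=F, r=F, s=T, t=F, u=T, v=T is a satisfying assignment.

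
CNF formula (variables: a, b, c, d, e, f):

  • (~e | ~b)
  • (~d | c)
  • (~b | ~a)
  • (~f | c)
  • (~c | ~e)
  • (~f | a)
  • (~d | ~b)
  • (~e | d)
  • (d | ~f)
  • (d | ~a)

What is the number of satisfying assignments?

7

Split on d, then a.
  d=T, a=T: remaining (b,c,e,f) ∈ {(F,T,F,F); (F,T,F,T)} — 2.
  d=T, a=F: remaining (b,c,e,f) ∈ {(F,T,F,F)} — 1.
  d=F, a=T: a clause becomes empty — 0.
  d=F, a=F: remaining (b,c,e,f) ∈ {(F,F,F,F); (F,T,F,F); (T,F,F,F); (T,T,F,F)} — 4.
Total: 2 + 1 + 0 + 4 = 7.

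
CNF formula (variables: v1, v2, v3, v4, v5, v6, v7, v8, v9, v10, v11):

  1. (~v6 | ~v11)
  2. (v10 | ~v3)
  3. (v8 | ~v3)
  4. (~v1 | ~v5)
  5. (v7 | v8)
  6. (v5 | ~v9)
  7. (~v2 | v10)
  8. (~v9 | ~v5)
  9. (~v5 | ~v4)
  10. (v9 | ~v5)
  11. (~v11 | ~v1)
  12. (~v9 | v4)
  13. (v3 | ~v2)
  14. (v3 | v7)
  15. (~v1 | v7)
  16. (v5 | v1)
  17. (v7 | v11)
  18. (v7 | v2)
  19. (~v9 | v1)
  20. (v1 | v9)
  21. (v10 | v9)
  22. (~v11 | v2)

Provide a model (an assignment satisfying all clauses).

v1=True, v2=False, v3=True, v4=True, v5=False, v6=False, v7=True, v8=True, v9=False, v10=True, v11=False

Pure literal: v6 appears only negated; assign v6 = False.
v7 occurs only positively in the remaining clauses — set v7 = True.
Try v1 = True.
  then v5 is forced to False.
  then v9 is forced to False.
  then v11 is forced to False.
  then v10 is forced to True.
Branch on v2: take v2 = False.
Try v3 = True.
  then v8 is forced to True.
v4 is now unconstrained; take v4 = True.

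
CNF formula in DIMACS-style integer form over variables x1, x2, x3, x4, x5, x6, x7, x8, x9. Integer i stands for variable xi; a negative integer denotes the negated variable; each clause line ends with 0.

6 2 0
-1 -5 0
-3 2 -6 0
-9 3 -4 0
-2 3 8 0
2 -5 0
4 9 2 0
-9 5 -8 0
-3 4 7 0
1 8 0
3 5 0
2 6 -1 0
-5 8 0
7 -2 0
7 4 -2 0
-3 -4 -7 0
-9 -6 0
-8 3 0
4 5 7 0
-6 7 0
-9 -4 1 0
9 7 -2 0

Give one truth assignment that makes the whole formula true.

x1 = T, x2 = T, x3 = T, x4 = F, x5 = F, x6 = F, x7 = T, x8 = F, x9 = T

Check each clause:
  1. (x6 OR x2) — x2 is true.
  2. (NOT x5 OR NOT x1) — NOT x5 is true.
  3. (NOT x3 OR x2 OR NOT x6) — x2 is true.
  4. (NOT x9 OR x3 OR NOT x4) — x3 is true.
  5. (x3 OR NOT x2 OR x8) — x3 is true.
  6. (NOT x5 OR x2) — x2 is true.
  7. (x4 OR x2 OR x9) — x9 is true.
  8. (x5 OR NOT x9 OR NOT x8) — NOT x8 is true.
  9. (NOT x3 OR x7 OR x4) — x7 is true.
  10. (x8 OR x1) — x1 is true.
  11. (x5 OR x3) — x3 is true.
  12. (x2 OR NOT x1 OR x6) — x2 is true.
  13. (x8 OR NOT x5) — NOT x5 is true.
  14. (x7 OR NOT x2) — x7 is true.
  15. (x4 OR NOT x2 OR x7) — x7 is true.
  16. (NOT x3 OR NOT x7 OR NOT x4) — NOT x4 is true.
  17. (NOT x6 OR NOT x9) — NOT x6 is true.
  18. (x3 OR NOT x8) — NOT x8 is true.
  19. (x5 OR x7 OR x4) — x7 is true.
  20. (NOT x6 OR x7) — NOT x6 is true.
  21. (x1 OR NOT x4 OR NOT x9) — x1 is true.
  22. (x7 OR x9 OR NOT x2) — x9 is true.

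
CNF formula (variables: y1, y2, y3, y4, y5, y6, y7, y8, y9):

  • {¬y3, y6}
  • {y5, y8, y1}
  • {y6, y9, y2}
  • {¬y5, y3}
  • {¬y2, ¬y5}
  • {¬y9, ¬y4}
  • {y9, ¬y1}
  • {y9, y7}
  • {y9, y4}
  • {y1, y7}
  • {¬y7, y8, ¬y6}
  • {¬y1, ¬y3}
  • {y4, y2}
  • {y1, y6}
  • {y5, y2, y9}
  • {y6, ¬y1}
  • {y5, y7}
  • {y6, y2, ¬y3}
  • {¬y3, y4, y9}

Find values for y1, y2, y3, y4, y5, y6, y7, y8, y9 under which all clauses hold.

y1=F, y2=F, y3=T, y4=T, y5=T, y6=T, y7=T, y8=T, y9=F

Check each clause:
  1. {¬y3, y6} — y6 is true.
  2. {y8, y5, y1} — y8 is true.
  3. {y6, y9, y2} — y6 is true.
  4. {y3, ¬y5} — y3 is true.
  5. {¬y5, ¬y2} — ¬y2 is true.
  6. {¬y4, ¬y9} — ¬y9 is true.
  7. {¬y1, y9} — ¬y1 is true.
  8. {y7, y9} — y7 is true.
  9. {y4, y9} — y4 is true.
  10. {y1, y7} — y7 is true.
  11. {¬y7, ¬y6, y8} — y8 is true.
  12. {¬y3, ¬y1} — ¬y1 is true.
  13. {y4, y2} — y4 is true.
  14. {y1, y6} — y6 is true.
  15. {y2, y9, y5} — y5 is true.
  16. {¬y1, y6} — y6 is true.
  17. {y7, y5} — y5 is true.
  18. {y2, ¬y3, y6} — y6 is true.
  19. {y4, ¬y3, y9} — y4 is true.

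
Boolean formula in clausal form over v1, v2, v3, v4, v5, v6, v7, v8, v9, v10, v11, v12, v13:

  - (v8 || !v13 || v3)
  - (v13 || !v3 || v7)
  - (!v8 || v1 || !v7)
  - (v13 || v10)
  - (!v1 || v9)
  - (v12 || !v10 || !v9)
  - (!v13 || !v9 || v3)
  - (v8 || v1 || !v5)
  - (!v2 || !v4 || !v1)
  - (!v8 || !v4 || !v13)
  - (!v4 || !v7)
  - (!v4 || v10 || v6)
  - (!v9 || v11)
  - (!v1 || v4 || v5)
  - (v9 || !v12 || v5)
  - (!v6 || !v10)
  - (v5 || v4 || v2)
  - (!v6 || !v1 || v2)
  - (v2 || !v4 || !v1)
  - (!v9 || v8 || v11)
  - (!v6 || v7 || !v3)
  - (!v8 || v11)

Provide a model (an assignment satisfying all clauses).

v1=F  v2=T  v3=F  v4=T  v5=F  v6=F  v7=F  v8=F  v9=F  v10=T  v11=F  v12=F  v13=F

Branch on v1: take v1 = False.
Set v2 = True and propagate.
For the remaining variables, v3 = False, v4 = True, v5 = False, v6 = False, v7 = False, v8 = False, v9 = False, v10 = True, v11 = False, v12 = False, v13 = False works.
Every clause has at least one true literal under this assignment.
Check each clause:
  1. (!v13 || v8 || v3) — !v13 is true.
  2. (!v3 || v13 || v7) — !v3 is true.
  3. (v1 || !v7 || !v8) — !v8 is true.
  4. (v13 || v10) — v10 is true.
  5. (!v1 || v9) — !v1 is true.
  6. (!v10 || !v9 || v12) — !v9 is true.
  7. (!v13 || !v9 || v3) — !v13 is true.
  8. (v8 || !v5 || v1) — !v5 is true.
  9. (!v4 || !v2 || !v1) — !v1 is true.
  10. (!v8 || !v4 || !v13) — !v8 is true.
  11. (!v7 || !v4) — !v7 is true.
  12. (v6 || !v4 || v10) — v10 is true.
  13. (!v9 || v11) — !v9 is true.
  14. (v4 || v5 || !v1) — v4 is true.
  15. (!v12 || v9 || v5) — !v12 is true.
  16. (!v10 || !v6) — !v6 is true.
  17. (v2 || v5 || v4) — v2 is true.
  18. (v2 || !v1 || !v6) — !v6 is true.
  19. (v2 || !v1 || !v4) — v2 is true.
  20. (v8 || !v9 || v11) — !v9 is true.
  21. (!v6 || !v3 || v7) — !v6 is true.
  22. (!v8 || v11) — !v8 is true.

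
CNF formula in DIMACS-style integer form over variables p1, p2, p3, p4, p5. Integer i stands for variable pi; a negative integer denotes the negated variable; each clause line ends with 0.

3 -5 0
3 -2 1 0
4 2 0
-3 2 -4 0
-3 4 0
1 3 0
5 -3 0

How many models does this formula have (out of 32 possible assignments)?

Satisfying assignments:
  p1=0 p2=1 p3=1 p4=1 p5=1
  p1=1 p2=0 p3=0 p4=1 p5=0
  p1=1 p2=1 p3=0 p4=0 p5=0
  p1=1 p2=1 p3=0 p4=1 p5=0
  p1=1 p2=1 p3=1 p4=1 p5=1
That's 5 in total.

5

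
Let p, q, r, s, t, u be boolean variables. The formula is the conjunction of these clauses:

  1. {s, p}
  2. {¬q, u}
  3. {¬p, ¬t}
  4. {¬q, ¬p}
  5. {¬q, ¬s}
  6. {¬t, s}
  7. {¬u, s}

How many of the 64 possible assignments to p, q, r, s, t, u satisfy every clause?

Split on s, then p.
  s=T, p=T: remaining (q,r,t,u) ∈ {(F,F,F,F); (F,F,F,T); (F,T,F,F); (F,T,F,T)} — 4.
  s=T, p=F: forces q=F; r, t, u free → 2^3 = 8.
  s=F, p=T: remaining (q,r,t,u) ∈ {(F,F,F,F); (F,T,F,F)} — 2.
  s=F, p=F: a clause becomes empty — 0.
Total: 4 + 8 + 2 + 0 = 14.

14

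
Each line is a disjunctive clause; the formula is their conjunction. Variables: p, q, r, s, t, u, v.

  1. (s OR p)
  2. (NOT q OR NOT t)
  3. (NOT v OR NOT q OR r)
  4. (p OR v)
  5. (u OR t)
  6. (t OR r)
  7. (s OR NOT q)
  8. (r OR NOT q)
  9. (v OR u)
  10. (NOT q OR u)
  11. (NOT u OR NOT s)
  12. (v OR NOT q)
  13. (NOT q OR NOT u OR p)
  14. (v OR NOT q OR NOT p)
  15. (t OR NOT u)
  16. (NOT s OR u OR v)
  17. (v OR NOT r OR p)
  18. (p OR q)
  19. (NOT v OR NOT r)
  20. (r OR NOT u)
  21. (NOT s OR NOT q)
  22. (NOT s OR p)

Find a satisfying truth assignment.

Set p = True and propagate.
Try q = False.
For the remaining variables, r = True, s = False, t = True, u = True, v = False works.

p=1, q=0, r=1, s=0, t=1, u=1, v=0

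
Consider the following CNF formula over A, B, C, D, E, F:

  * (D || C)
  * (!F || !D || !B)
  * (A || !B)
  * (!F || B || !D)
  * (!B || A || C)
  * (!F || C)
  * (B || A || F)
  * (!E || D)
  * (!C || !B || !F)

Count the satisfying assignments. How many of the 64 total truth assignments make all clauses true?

12

Case analysis on B and F:
  B=T, F=T: a clause becomes empty — 0.
  B=T, F=F: 5 of the 16 assignments to (A,C,D,E) work.
  B=F, F=T: remaining (A,C,D,E) ∈ {(F,T,F,F); (T,T,F,F)} — 2.
  B=F, F=F: 5 of the 16 assignments to (A,C,D,E) work.
Total: 0 + 5 + 2 + 5 = 12.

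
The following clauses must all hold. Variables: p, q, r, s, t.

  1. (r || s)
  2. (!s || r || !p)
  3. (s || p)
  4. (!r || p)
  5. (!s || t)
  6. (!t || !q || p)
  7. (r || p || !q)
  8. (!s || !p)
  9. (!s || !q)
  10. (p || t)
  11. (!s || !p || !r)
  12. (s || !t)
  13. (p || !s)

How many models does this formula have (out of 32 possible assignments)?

2

The models are:
  p=1 q=0 r=1 s=0 t=0
  p=1 q=1 r=1 s=0 t=0
Count: 2.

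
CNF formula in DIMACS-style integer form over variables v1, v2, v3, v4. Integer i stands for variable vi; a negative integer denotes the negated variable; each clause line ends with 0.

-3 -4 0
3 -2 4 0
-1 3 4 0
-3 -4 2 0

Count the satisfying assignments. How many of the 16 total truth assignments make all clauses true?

Case analysis on v3 and v4:
  v3=1, v4=1: a clause becomes empty — 0.
  v3=1, v4=0: remaining (v1,v2) ∈ {(0,0); (0,1); (1,0); (1,1)} — 4.
  v3=0, v4=1: remaining (v1,v2) ∈ {(0,0); (0,1); (1,0); (1,1)} — 4.
  v3=0, v4=0: remaining (v1,v2) ∈ {(0,0)} — 1.
Total: 0 + 4 + 4 + 1 = 9.

9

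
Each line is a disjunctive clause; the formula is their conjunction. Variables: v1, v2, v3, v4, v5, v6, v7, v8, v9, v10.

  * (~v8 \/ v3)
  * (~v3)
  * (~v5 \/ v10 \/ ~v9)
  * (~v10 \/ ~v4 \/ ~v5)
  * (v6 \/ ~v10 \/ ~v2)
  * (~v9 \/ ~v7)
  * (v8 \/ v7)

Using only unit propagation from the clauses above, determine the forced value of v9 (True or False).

(~v3) is a unit clause: v3 = False.
(v3 \/ ~v8) with v3 = False leaves only ~v8, so v8 = False.
From (v8 \/ v7) and v8 = False: v7 = True.
(~v9 \/ ~v7): since v7 = True, the clause reduces to (~v9). v9 = False.

False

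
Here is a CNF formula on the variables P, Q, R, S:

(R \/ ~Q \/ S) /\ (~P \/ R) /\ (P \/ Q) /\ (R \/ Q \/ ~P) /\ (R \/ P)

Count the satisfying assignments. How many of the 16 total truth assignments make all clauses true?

6

Satisfying assignments:
  P=F Q=T R=T S=F
  P=F Q=T R=T S=T
  P=T Q=F R=T S=F
  P=T Q=F R=T S=T
  P=T Q=T R=T S=F
  P=T Q=T R=T S=T
Count: 6.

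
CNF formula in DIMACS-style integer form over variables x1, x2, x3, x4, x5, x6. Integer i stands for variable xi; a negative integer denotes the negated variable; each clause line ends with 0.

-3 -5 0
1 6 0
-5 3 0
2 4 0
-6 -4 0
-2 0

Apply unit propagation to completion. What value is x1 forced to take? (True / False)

True

(¬x2) stands alone — x2 = False.
(x2 ∨ x4) with x2 = False leaves only x4, so x4 = True.
From (¬x6 ∨ ¬x4) and x4 = True: x6 = False.
From (x1 ∨ x6) and x6 = False: x1 = True.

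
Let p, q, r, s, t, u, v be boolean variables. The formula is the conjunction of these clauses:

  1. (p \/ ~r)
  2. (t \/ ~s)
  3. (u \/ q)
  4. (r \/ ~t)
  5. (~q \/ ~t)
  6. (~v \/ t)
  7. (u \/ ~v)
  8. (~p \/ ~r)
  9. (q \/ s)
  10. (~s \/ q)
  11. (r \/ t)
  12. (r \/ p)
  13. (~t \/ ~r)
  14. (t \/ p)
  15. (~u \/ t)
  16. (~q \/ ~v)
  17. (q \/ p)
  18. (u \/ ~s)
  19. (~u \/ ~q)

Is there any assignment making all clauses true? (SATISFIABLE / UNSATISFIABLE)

UNSATISFIABLE

t = True:
  propagation gives r=True; an empty clause results — contradiction.
t = False:
  propagation gives s=False, v=False, q=True, r=True; an empty clause results — contradiction.
Every branch closes, so no satisfying assignment exists.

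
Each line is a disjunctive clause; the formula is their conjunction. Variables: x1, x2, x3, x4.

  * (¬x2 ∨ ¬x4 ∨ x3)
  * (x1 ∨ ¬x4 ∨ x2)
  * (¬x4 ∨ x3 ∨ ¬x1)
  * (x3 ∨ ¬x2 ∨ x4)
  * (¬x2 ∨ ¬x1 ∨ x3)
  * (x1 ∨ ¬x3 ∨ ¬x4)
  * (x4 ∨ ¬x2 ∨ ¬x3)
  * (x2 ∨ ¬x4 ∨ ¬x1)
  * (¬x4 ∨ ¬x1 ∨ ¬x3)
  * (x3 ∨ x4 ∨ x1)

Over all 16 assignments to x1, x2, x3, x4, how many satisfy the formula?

Satisfying assignments:
  x1=F x2=F x3=T x4=F
  x1=T x2=F x3=F x4=F
  x1=T x2=F x3=T x4=F
That's 3 in total.

3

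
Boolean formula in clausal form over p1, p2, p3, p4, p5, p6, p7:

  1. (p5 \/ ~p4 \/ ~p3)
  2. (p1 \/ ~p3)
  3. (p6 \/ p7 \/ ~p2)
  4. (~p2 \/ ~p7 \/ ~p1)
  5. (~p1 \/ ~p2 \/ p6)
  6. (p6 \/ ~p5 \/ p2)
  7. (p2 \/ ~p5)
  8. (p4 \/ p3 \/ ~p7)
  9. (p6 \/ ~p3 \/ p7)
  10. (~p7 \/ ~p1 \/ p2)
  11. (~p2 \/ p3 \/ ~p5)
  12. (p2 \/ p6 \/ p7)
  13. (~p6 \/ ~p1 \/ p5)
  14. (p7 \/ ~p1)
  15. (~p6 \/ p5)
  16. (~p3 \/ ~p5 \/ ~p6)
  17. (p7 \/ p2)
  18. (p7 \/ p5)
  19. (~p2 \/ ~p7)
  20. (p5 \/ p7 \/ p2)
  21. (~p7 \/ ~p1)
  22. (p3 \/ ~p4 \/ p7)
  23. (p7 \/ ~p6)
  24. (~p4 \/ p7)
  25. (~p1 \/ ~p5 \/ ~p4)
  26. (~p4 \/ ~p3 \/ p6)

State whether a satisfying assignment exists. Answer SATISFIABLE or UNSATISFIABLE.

SATISFIABLE

Try p1 = False.
  then p3 is forced to False.
Try p2 = False.
  then p5 is forced to False.
  then p6 is forced to False.
  then p7 is forced to True.
  then p4 is forced to True.
So p1 = False, p2 = False, p3 = False, p4 = True, p5 = False, p6 = False, p7 = True is a satisfying assignment.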